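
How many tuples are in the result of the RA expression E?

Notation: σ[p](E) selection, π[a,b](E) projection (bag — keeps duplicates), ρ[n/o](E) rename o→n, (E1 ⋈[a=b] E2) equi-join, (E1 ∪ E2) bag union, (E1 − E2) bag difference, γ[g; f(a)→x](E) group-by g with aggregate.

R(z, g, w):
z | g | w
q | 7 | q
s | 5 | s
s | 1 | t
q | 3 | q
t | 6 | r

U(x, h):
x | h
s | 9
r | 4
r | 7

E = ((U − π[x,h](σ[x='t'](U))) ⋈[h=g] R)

Stepwise |·|:
  U → 3
  U → 3
  σ[x='t'](U) → 0
  π[x,h](σ[x='t'](U)) → 0
  (U − π[x,h](σ[x='t'](U))) → 3
  R → 5
  ((U − π[x,h](σ[x='t'](U))) ⋈[h=g] R) → 1

|E| = 1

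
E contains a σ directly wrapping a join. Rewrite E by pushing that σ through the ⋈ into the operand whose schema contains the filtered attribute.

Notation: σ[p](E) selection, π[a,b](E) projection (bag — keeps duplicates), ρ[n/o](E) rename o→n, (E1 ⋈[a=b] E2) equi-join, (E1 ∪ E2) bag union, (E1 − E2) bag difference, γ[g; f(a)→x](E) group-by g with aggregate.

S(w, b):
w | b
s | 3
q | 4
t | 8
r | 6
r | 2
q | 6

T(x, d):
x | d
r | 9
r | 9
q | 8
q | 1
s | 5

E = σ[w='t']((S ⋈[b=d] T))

σ filters on w, owned by the left side.
E' = (σ[w='t'](S) ⋈[b=d] T)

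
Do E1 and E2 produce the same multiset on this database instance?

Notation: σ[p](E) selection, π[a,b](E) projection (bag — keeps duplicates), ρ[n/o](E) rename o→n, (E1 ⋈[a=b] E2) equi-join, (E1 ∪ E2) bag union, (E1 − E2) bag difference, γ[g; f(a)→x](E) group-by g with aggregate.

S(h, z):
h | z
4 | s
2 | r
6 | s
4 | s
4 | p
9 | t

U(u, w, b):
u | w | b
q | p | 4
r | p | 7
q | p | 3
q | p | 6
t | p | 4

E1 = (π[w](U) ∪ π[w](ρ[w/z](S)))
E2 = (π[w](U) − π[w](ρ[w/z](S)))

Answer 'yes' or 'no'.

E1 stepwise |·|:
  U → 5
  π[w](U) → 5
  S → 6
  ρ[w/z](S) → 6
  π[w](ρ[w/z](S)) → 6
  (π[w](U) ∪ π[w](ρ[w/z](S))) → 11
E2 stepwise |·|:
  U → 5
  π[w](U) → 5
  S → 6
  ρ[w/z](S) → 6
  π[w](ρ[w/z](S)) → 6
  (π[w](U) − π[w](ρ[w/z](S))) → 4

E1 result:
w
p
p
p
p
p
p
r
s
s
s
t
E2 result:
w
p
p
p
p
Witness: ('s',) appears 3× in E1 but 0× in E2.

no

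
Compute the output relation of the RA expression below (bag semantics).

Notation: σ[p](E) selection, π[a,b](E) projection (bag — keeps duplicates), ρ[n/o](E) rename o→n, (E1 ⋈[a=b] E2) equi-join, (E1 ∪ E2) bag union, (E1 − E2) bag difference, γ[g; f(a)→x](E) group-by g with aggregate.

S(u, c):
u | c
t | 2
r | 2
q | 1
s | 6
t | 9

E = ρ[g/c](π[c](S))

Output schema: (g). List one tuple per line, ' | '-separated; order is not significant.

Per-node cardinality:
  S → 5
  π[c](S) → 5
  ρ[g/c](π[c](S)) → 5

== RESULT ==
g
1
2
2
6
9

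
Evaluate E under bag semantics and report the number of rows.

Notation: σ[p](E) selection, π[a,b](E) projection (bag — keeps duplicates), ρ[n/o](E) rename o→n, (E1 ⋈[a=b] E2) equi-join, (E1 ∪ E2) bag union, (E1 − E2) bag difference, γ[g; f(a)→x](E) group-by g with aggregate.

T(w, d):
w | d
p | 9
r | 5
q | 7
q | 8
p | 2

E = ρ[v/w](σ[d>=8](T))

Stepwise |·|:
  T → 5
  σ[d>=8](T) → 2
  ρ[v/w](σ[d>=8](T)) → 2

|E| = 2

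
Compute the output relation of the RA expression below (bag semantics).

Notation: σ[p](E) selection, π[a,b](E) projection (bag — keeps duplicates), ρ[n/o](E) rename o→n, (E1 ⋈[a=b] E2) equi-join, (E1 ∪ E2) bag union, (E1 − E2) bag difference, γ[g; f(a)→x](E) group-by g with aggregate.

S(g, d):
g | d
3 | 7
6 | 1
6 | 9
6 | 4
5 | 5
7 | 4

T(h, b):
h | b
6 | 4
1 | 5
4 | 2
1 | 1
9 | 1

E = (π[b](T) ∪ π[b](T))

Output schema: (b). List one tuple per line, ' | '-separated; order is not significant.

Per-node cardinality:
  T → 5
  π[b](T) → 5
  T → 5
  π[b](T) → 5
  (π[b](T) ∪ π[b](T)) → 10

== RESULT ==
b
1
1
1
1
2
2
4
4
5
5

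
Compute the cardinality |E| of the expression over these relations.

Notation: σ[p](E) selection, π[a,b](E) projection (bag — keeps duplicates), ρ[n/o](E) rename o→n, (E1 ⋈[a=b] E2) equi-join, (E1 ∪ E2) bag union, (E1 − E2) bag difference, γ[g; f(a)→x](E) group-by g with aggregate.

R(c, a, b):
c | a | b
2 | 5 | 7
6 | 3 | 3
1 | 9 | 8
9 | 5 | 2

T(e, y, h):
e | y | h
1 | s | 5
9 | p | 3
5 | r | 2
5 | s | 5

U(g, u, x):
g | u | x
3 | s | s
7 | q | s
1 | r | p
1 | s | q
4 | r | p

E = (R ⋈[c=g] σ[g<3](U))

Subexpression sizes:
  R → 4
  U → 5
  σ[g<3](U) → 2
  (R ⋈[c=g] σ[g<3](U)) → 2

|E| = 2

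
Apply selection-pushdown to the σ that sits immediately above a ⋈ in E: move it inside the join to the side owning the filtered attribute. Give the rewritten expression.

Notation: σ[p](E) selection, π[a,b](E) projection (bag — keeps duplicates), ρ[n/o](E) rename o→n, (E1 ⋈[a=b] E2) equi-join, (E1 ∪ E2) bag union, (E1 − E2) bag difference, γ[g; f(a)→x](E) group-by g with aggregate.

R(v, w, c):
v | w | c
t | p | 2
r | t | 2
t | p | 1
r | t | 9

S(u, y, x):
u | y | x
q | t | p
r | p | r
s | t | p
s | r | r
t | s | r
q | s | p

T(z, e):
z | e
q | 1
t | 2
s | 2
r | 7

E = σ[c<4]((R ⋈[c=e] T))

σ filters on c, owned by the left side.
E' = (σ[c<4](R) ⋈[c=e] T)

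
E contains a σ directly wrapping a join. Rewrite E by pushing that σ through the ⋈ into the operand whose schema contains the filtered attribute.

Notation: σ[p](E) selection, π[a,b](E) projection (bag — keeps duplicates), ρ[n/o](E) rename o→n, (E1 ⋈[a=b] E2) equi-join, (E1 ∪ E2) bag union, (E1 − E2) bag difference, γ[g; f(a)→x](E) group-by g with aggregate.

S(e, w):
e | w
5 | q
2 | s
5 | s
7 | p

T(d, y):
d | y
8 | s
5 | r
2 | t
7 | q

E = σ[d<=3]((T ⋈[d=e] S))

σ filters on d, owned by the left side.
E' = (σ[d<=3](T) ⋈[d=e] S)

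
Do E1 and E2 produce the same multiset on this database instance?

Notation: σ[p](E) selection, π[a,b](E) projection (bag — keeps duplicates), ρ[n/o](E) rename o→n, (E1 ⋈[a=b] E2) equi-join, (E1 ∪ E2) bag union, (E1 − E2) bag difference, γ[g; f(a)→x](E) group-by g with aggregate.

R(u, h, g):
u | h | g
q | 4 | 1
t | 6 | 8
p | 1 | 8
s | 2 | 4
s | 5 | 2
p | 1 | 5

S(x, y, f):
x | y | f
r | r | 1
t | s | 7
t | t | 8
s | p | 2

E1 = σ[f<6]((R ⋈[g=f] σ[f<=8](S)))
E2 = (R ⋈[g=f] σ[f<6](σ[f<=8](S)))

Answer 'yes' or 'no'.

E1 stepwise |·|:
  R → 6
  S → 4
  σ[f<=8](S) → 4
  (R ⋈[g=f] σ[f<=8](S)) → 4
  σ[f<6]((R ⋈[g=f] σ[f<=8](S))) → 2
E2 stepwise |·|:
  R → 6
  S → 4
  σ[f<=8](S) → 4
  σ[f<6](σ[f<=8](S)) → 2
  (R ⋈[g=f] σ[f<6](σ[f<=8](S))) → 2

E1 and E2 produce the same multiset:
u | h | g | x | y | f
q | 4 | 1 | r | r | 1
s | 5 | 2 | s | p | 2

yes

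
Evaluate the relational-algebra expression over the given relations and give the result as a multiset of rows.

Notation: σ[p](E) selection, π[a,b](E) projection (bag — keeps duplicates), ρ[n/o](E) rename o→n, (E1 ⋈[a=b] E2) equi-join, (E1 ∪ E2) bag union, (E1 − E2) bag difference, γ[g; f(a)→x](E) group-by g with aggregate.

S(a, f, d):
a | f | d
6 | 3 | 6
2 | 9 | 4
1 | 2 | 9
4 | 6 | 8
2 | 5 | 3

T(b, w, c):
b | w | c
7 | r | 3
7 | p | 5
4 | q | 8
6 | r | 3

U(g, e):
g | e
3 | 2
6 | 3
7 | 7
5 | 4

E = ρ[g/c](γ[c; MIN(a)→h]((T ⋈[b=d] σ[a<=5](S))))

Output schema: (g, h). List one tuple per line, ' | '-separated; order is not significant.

Per-node cardinality:
  T → 4
  S → 5
  σ[a<=5](S) → 4
  (T ⋈[b=d] σ[a<=5](S)) → 1
  γ[c; MIN(a)→h]((T ⋈[b=d] σ[a<=5](S))) → 1
  ρ[g/c](γ[c; MIN(a)→h]((T ⋈[b=d] σ[a<=5](S)))) → 1

== RESULT ==
g | h
8 | 2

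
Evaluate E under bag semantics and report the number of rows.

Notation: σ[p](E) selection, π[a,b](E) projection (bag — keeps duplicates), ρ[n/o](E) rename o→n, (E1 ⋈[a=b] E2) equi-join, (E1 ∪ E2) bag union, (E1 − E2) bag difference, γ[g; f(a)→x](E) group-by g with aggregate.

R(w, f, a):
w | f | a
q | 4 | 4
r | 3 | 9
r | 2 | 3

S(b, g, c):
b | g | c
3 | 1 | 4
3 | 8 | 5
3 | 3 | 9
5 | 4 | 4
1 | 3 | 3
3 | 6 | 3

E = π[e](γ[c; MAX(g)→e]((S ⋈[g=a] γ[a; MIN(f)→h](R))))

Stepwise |·|:
  S → 6
  R → 3
  γ[a; MIN(f)→h](R) → 3
  (S ⋈[g=a] γ[a; MIN(f)→h](R)) → 3
  γ[c; MAX(g)→e]((S ⋈[g=a] γ[a; MIN(f)→h](R))) → 3
  π[e](γ[c; MAX(g)→e]((S ⋈[g=a] γ[a; MIN(f)→h](R)))) → 3

|E| = 3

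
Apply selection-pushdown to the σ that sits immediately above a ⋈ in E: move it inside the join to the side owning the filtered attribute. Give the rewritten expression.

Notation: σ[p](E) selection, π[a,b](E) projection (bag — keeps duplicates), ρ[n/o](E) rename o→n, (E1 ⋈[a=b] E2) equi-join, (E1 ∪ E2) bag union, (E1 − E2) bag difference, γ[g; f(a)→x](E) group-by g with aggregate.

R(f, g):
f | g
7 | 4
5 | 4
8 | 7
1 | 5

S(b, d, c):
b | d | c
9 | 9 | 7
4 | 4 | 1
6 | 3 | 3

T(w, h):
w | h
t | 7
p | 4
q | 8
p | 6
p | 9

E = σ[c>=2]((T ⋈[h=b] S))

σ filters on c, owned by the right side.
E' = (T ⋈[h=b] σ[c>=2](S))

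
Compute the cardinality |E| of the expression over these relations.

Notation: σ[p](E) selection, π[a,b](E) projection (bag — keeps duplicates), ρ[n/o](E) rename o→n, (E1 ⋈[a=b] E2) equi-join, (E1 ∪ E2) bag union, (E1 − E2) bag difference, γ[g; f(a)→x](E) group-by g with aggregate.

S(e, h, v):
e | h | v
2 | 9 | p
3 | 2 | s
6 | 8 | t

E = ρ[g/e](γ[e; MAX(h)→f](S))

Per-node cardinality:
  S → 3
  γ[e; MAX(h)→f](S) → 3
  ρ[g/e](γ[e; MAX(h)→f](S)) → 3

|E| = 3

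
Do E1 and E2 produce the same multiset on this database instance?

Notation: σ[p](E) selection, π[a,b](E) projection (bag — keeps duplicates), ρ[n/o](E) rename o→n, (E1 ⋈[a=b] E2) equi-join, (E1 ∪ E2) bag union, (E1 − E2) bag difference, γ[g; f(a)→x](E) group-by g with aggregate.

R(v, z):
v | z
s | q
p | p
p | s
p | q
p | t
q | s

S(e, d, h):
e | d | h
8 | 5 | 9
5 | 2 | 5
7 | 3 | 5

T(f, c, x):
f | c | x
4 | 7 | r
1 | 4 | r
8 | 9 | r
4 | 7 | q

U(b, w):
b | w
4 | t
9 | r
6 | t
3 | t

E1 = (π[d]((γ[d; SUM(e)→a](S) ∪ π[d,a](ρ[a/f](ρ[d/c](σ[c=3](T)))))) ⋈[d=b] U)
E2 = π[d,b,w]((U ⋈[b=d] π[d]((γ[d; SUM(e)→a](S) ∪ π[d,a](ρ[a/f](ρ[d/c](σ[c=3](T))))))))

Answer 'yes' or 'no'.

E1 per-node cardinality:
  S → 3
  γ[d; SUM(e)→a](S) → 3
  T → 4
  σ[c=3](T) → 0
  ρ[d/c](σ[c=3](T)) → 0
  ρ[a/f](ρ[d/c](σ[c=3](T))) → 0
  π[d,a](ρ[a/f](ρ[d/c](σ[c=3](T)))) → 0
  (γ[d; SUM(e)→a](S) ∪ π[d,a](ρ[a/f](ρ[d/c](σ[c=3](T))))) → 3
  π[d]((γ[d; SUM(e)→a](S) ∪ π[d,a](ρ[a/f](ρ[d/c](σ[c=3](T)))))) → 3
  U → 4
  (π[d]((γ[d; SUM(e)→a](S) ∪ π[d,a](ρ[a/f](ρ[d/c](σ[c=3](T)))))) ⋈[d=b] U) → 1
E2 per-node cardinality:
  U → 4
  S → 3
  γ[d; SUM(e)→a](S) → 3
  T → 4
  σ[c=3](T) → 0
  ρ[d/c](σ[c=3](T)) → 0
  ρ[a/f](ρ[d/c](σ[c=3](T))) → 0
  π[d,a](ρ[a/f](ρ[d/c](σ[c=3](T)))) → 0
  (γ[d; SUM(e)→a](S) ∪ π[d,a](ρ[a/f](ρ[d/c](σ[c=3](T))))) → 3
  π[d]((γ[d; SUM(e)→a](S) ∪ π[d,a](ρ[a/f](ρ[d/c](σ[c=3](T)))))) → 3
  (U ⋈[b=d] π[d]((γ[d; SUM(e)→a](S) ∪ π[d,a](ρ[a/f](ρ[d/c](σ[c=3](T))))))) → 1
  π[d,b,w]((U ⋈[b=d] π[d]((γ[d; SUM(e)→a](S) ∪ π[d,a](ρ[a/f](ρ[d/c](σ[c=3](T)))))))) → 1

E1 and E2 produce the same multiset:
d | b | w
3 | 3 | t

yes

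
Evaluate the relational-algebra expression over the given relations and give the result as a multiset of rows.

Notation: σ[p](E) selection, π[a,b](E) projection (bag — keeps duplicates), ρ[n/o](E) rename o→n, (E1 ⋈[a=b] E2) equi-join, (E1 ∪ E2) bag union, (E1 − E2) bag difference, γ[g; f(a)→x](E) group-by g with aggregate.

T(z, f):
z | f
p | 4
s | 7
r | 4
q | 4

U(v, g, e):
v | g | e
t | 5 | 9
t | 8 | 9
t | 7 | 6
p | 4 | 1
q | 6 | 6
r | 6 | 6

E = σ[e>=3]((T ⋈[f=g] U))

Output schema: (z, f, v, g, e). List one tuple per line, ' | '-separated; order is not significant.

Row counts bottom-up:
  T → 4
  U → 6
  (T ⋈[f=g] U) → 4
  σ[e>=3]((T ⋈[f=g] U)) → 1

== RESULT ==
z | f | v | g | e
s | 7 | t | 7 | 6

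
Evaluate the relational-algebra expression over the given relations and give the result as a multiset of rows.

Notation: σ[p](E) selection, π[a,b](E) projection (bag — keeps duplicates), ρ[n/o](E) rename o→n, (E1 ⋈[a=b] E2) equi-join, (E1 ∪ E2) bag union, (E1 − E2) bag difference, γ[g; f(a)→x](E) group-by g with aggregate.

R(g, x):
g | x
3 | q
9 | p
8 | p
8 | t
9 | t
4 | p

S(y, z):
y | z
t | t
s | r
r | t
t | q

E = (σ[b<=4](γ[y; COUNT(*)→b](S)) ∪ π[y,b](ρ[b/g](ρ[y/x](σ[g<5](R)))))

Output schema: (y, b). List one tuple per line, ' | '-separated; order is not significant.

Per-node cardinality:
  S → 4
  γ[y; COUNT(*)→b](S) → 3
  σ[b<=4](γ[y; COUNT(*)→b](S)) → 3
  R → 6
  σ[g<5](R) → 2
  ρ[y/x](σ[g<5](R)) → 2
  ρ[b/g](ρ[y/x](σ[g<5](R))) → 2
  π[y,b](ρ[b/g](ρ[y/x](σ[g<5](R)))) → 2
  (σ[b<=4](γ[y; COUNT(*)→b](S)) ∪ π[y,b](ρ[b/g](ρ[y/x](σ[g<5](R))))) → 5

== RESULT ==
y | b
p | 4
q | 3
r | 1
s | 1
t | 2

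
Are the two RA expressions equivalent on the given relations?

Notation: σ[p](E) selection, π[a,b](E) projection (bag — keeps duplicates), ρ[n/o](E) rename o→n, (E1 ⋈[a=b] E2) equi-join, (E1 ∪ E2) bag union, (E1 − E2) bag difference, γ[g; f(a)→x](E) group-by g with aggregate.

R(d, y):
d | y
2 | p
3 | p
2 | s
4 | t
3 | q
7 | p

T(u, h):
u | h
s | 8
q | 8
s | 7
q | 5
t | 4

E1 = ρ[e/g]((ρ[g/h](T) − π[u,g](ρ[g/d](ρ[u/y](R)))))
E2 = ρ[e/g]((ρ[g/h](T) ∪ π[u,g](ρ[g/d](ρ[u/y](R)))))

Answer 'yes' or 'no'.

E1 stepwise |·|:
  T → 5
  ρ[g/h](T) → 5
  R → 6
  ρ[u/y](R) → 6
  ρ[g/d](ρ[u/y](R)) → 6
  π[u,g](ρ[g/d](ρ[u/y](R))) → 6
  (ρ[g/h](T) − π[u,g](ρ[g/d](ρ[u/y](R)))) → 4
  ρ[e/g]((ρ[g/h](T) − π[u,g](ρ[g/d](ρ[u/y](R))))) → 4
E2 stepwise |·|:
  T → 5
  ρ[g/h](T) → 5
  R → 6
  ρ[u/y](R) → 6
  ρ[g/d](ρ[u/y](R)) → 6
  π[u,g](ρ[g/d](ρ[u/y](R))) → 6
  (ρ[g/h](T) ∪ π[u,g](ρ[g/d](ρ[u/y](R)))) → 11
  ρ[e/g]((ρ[g/h](T) ∪ π[u,g](ρ[g/d](ρ[u/y](R))))) → 11

E1 result:
u | e
q | 5
q | 8
s | 7
s | 8
E2 result:
u | e
p | 2
p | 3
p | 7
q | 3
q | 5
q | 8
s | 2
s | 7
s | 8
t | 4
t | 4
Witness: ('s', 2) appears 0× in E1 but 1× in E2.

no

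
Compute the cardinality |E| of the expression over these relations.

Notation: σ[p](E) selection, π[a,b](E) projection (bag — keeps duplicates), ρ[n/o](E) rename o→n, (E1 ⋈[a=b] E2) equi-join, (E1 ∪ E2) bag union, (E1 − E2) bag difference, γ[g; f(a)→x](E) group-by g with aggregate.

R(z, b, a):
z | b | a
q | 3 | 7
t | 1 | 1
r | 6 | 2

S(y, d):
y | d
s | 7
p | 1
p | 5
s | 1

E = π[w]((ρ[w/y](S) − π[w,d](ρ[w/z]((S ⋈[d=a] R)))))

Subexpression sizes:
  S → 4
  ρ[w/y](S) → 4
  S → 4
  R → 3
  (S ⋈[d=a] R) → 3
  ρ[w/z]((S ⋈[d=a] R)) → 3
  π[w,d](ρ[w/z]((S ⋈[d=a] R))) → 3
  (ρ[w/y](S) − π[w,d](ρ[w/z]((S ⋈[d=a] R)))) → 4
  π[w]((ρ[w/y](S) − π[w,d](ρ[w/z]((S ⋈[d=a] R))))) → 4

|E| = 4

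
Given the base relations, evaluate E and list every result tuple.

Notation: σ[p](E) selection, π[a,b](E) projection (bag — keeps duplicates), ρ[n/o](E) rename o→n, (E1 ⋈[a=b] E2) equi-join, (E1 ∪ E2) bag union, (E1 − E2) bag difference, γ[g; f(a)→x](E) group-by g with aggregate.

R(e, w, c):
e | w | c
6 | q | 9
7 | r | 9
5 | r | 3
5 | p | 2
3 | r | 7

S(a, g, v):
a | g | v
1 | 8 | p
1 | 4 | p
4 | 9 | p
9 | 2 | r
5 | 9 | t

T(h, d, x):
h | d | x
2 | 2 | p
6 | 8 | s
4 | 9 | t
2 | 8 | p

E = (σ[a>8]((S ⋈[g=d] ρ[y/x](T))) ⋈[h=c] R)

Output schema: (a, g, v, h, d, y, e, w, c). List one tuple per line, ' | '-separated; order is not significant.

Per-node cardinality:
  S → 5
  T → 4
  ρ[y/x](T) → 4
  (S ⋈[g=d] ρ[y/x](T)) → 5
  σ[a>8]((S ⋈[g=d] ρ[y/x](T))) → 1
  R → 5
  (σ[a>8]((S ⋈[g=d] ρ[y/x](T))) ⋈[h=c] R) → 1

== RESULT ==
a | g | v | h | d | y | e | w | c
9 | 2 | r | 2 | 2 | p | 5 | p | 2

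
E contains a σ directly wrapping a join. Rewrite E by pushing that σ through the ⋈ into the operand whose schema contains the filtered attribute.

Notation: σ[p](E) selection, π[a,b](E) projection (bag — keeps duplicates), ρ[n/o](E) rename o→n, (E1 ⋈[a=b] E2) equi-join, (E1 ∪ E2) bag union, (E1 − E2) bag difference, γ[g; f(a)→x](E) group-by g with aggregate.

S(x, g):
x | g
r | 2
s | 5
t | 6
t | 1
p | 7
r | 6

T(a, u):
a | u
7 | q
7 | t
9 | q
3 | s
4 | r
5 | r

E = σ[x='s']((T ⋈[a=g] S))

σ filters on x, owned by the right side.
E' = (T ⋈[a=g] σ[x='s'](S))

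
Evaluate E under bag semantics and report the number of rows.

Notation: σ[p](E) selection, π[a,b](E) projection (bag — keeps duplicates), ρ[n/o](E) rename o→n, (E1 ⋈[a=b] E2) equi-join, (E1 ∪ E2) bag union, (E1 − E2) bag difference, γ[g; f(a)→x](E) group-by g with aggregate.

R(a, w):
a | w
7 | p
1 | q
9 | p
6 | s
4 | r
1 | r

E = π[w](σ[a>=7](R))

Stepwise |·|:
  R → 6
  σ[a>=7](R) → 2
  π[w](σ[a>=7](R)) → 2

|E| = 2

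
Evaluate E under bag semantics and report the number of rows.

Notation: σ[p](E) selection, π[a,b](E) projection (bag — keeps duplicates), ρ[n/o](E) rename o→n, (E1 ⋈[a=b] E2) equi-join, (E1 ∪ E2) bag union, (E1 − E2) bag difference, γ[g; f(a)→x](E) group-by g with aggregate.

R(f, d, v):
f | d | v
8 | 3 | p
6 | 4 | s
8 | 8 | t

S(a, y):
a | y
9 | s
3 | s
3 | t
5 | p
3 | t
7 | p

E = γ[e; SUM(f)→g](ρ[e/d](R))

Row counts bottom-up:
  R → 3
  ρ[e/d](R) → 3
  γ[e; SUM(f)→g](ρ[e/d](R)) → 3

|E| = 3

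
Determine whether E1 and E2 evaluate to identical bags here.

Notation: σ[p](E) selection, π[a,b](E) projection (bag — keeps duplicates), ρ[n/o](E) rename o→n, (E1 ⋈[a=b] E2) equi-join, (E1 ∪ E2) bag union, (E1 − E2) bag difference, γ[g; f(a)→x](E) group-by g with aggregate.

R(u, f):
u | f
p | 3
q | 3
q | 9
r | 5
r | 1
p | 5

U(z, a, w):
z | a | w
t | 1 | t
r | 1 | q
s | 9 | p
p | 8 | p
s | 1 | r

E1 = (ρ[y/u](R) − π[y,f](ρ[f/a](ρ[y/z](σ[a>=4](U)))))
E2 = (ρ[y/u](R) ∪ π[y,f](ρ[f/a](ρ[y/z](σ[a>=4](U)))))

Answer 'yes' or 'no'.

E1 per-node cardinality:
  R → 6
  ρ[y/u](R) → 6
  U → 5
  σ[a>=4](U) → 2
  ρ[y/z](σ[a>=4](U)) → 2
  ρ[f/a](ρ[y/z](σ[a>=4](U))) → 2
  π[y,f](ρ[f/a](ρ[y/z](σ[a>=4](U)))) → 2
  (ρ[y/u](R) − π[y,f](ρ[f/a](ρ[y/z](σ[a>=4](U))))) → 6
E2 per-node cardinality:
  R → 6
  ρ[y/u](R) → 6
  U → 5
  σ[a>=4](U) → 2
  ρ[y/z](σ[a>=4](U)) → 2
  ρ[f/a](ρ[y/z](σ[a>=4](U))) → 2
  π[y,f](ρ[f/a](ρ[y/z](σ[a>=4](U)))) → 2
  (ρ[y/u](R) ∪ π[y,f](ρ[f/a](ρ[y/z](σ[a>=4](U))))) → 8

E1 result:
y | f
p | 3
p | 5
q | 3
q | 9
r | 1
r | 5
E2 result:
y | f
p | 3
p | 5
p | 8
q | 3
q | 9
r | 1
r | 5
s | 9
Witness: ('s', 9) appears 0× in E1 but 1× in E2.

no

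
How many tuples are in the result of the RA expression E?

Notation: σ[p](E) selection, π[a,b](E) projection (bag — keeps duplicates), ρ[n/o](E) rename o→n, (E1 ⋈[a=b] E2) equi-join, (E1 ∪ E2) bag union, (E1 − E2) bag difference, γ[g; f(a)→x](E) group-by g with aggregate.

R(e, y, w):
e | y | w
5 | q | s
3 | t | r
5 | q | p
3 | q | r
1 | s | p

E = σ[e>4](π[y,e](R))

Stepwise |·|:
  R → 5
  π[y,e](R) → 5
  σ[e>4](π[y,e](R)) → 2

|E| = 2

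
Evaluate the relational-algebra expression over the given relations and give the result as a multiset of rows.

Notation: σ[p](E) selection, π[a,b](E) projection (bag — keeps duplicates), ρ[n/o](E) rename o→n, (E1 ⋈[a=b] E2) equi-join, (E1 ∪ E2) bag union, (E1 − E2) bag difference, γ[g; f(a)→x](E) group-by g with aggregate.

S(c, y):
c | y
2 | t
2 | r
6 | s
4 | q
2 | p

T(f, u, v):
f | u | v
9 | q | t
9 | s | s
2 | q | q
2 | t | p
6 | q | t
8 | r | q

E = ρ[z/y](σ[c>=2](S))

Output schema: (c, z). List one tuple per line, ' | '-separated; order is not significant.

Stepwise |·|:
  S → 5
  σ[c>=2](S) → 5
  ρ[z/y](σ[c>=2](S)) → 5

== RESULT ==
c | z
2 | p
2 | r
2 | t
4 | q
6 | s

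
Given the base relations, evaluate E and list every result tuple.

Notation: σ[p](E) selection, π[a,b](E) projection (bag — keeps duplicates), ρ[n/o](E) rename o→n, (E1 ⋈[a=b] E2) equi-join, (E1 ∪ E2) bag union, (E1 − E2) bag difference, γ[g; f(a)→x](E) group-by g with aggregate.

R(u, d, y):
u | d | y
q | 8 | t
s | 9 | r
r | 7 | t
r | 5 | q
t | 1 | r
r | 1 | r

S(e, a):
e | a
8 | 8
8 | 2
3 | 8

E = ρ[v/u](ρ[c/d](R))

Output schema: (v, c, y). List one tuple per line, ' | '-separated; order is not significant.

Row counts bottom-up:
  R → 6
  ρ[c/d](R) → 6
  ρ[v/u](ρ[c/d](R)) → 6

== RESULT ==
v | c | y
q | 8 | t
r | 1 | r
r | 5 | q
r | 7 | t
s | 9 | r
t | 1 | r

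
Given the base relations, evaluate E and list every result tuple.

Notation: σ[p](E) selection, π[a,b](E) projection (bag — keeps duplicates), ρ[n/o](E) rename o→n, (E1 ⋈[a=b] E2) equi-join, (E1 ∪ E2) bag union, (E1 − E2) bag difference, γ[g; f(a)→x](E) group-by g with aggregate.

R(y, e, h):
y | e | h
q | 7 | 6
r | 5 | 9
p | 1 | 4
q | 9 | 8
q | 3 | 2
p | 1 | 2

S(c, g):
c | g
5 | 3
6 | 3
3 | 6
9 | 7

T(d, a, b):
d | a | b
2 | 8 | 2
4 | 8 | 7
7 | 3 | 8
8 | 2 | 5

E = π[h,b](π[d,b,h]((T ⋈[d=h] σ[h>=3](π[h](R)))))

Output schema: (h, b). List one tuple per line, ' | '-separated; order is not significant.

Row counts bottom-up:
  T → 4
  R → 6
  π[h](R) → 6
  σ[h>=3](π[h](R)) → 4
  (T ⋈[d=h] σ[h>=3](π[h](R))) → 2
  π[d,b,h]((T ⋈[d=h] σ[h>=3](π[h](R)))) → 2
  π[h,b](π[d,b,h]((T ⋈[d=h] σ[h>=3](π[h](R))))) → 2

== RESULT ==
h | b
4 | 7
8 | 5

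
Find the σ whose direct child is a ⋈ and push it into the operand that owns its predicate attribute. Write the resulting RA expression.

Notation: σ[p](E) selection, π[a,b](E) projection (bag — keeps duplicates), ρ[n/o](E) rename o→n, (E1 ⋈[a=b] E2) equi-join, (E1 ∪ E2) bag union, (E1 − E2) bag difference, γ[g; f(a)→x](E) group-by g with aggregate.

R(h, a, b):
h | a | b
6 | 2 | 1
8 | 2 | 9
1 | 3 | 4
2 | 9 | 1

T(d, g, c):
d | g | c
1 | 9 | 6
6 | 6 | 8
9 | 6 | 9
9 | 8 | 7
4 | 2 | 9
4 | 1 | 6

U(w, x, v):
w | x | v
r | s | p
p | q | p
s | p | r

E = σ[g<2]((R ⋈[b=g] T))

σ filters on g, owned by the right side.
E' = (R ⋈[b=g] σ[g<2](T))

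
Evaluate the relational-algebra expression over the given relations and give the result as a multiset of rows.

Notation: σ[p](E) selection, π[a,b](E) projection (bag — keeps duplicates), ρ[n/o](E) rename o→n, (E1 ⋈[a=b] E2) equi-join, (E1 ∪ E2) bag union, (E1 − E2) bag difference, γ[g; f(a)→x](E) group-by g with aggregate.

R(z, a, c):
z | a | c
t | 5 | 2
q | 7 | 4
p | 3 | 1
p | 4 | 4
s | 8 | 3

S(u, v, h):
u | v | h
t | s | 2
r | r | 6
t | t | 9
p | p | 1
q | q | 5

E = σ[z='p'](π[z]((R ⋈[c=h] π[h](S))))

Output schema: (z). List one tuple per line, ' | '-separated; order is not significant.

Subexpression sizes:
  R → 5
  S → 5
  π[h](S) → 5
  (R ⋈[c=h] π[h](S)) → 2
  π[z]((R ⋈[c=h] π[h](S))) → 2
  σ[z='p'](π[z]((R ⋈[c=h] π[h](S)))) → 1

== RESULT ==
z
p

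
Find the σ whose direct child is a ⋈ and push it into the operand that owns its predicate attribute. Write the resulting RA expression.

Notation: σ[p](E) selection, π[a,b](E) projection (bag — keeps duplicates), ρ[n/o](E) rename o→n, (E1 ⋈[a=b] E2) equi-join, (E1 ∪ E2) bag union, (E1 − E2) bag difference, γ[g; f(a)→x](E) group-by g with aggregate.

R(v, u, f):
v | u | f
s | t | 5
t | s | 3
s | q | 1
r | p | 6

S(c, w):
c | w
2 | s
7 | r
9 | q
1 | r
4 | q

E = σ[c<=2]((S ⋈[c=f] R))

σ filters on c, owned by the left side.
E' = (σ[c<=2](S) ⋈[c=f] R)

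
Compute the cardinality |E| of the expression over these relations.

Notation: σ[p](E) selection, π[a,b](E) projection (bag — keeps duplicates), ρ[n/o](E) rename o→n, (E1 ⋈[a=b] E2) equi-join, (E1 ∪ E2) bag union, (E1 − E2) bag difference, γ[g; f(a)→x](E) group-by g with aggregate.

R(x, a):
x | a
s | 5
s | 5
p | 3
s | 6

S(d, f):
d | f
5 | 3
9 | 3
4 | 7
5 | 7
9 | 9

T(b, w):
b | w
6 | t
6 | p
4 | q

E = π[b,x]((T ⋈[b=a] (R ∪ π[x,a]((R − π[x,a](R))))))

Stepwise |·|:
  T → 3
  R → 4
  R → 4
  R → 4
  π[x,a](R) → 4
  (R − π[x,a](R)) → 0
  π[x,a]((R − π[x,a](R))) → 0
  (R ∪ π[x,a]((R − π[x,a](R)))) → 4
  (T ⋈[b=a] (R ∪ π[x,a]((R − π[x,a](R))))) → 2
  π[b,x]((T ⋈[b=a] (R ∪ π[x,a]((R − π[x,a](R)))))) → 2

|E| = 2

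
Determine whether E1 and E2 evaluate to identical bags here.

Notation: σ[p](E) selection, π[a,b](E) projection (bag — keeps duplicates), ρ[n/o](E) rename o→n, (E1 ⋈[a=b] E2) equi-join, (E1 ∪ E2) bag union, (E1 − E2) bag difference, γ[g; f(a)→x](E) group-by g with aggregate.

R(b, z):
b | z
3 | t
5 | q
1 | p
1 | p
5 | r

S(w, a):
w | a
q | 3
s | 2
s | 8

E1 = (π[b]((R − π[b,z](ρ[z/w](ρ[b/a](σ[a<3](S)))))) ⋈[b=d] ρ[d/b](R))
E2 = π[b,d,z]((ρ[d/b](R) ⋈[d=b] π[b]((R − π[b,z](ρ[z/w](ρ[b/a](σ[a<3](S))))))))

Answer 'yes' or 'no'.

E1 per-node cardinality:
  R → 5
  S → 3
  σ[a<3](S) → 1
  ρ[b/a](σ[a<3](S)) → 1
  ρ[z/w](ρ[b/a](σ[a<3](S))) → 1
  π[b,z](ρ[z/w](ρ[b/a](σ[a<3](S)))) → 1
  (R − π[b,z](ρ[z/w](ρ[b/a](σ[a<3](S))))) → 5
  π[b]((R − π[b,z](ρ[z/w](ρ[b/a](σ[a<3](S)))))) → 5
  R → 5
  ρ[d/b](R) → 5
  (π[b]((R − π[b,z](ρ[z/w](ρ[b/a](σ[a<3](S)))))) ⋈[b=d] ρ[d/b](R)) → 9
E2 per-node cardinality:
  R → 5
  ρ[d/b](R) → 5
  R → 5
  S → 3
  σ[a<3](S) → 1
  ρ[b/a](σ[a<3](S)) → 1
  ρ[z/w](ρ[b/a](σ[a<3](S))) → 1
  π[b,z](ρ[z/w](ρ[b/a](σ[a<3](S)))) → 1
  (R − π[b,z](ρ[z/w](ρ[b/a](σ[a<3](S))))) → 5
  π[b]((R − π[b,z](ρ[z/w](ρ[b/a](σ[a<3](S)))))) → 5
  (ρ[d/b](R) ⋈[d=b] π[b]((R − π[b,z](ρ[z/w](ρ[b/a](σ[a<3](S))))))) → 9
  π[b,d,z]((ρ[d/b](R) ⋈[d=b] π[b]((R − π[b,z](ρ[z/w](ρ[b/a](σ[a<3](S)))))))) → 9

E1 and E2 produce the same multiset:
b | d | z
1 | 1 | p
1 | 1 | p
1 | 1 | p
1 | 1 | p
3 | 3 | t
5 | 5 | q
5 | 5 | q
5 | 5 | r
5 | 5 | r

yes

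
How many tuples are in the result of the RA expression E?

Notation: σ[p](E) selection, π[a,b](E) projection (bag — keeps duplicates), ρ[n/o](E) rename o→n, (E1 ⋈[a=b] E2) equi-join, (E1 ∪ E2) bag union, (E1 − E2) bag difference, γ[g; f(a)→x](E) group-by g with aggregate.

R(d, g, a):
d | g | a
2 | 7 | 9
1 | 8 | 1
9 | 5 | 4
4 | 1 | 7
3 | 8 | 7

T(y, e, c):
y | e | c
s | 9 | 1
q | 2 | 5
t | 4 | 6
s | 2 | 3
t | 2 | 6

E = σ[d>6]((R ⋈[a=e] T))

Row counts bottom-up:
  R → 5
  T → 5
  (R ⋈[a=e] T) → 2
  σ[d>6]((R ⋈[a=e] T)) → 1

|E| = 1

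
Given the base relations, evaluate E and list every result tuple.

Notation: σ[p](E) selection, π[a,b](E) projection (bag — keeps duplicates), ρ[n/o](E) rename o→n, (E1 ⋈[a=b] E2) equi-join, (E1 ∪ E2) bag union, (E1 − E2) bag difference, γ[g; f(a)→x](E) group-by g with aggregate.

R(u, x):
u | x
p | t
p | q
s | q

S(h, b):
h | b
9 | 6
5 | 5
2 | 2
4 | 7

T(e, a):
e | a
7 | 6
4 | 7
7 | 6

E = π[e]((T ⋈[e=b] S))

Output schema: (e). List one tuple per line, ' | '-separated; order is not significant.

Stepwise |·|:
  T → 3
  S → 4
  (T ⋈[e=b] S) → 2
  π[e]((T ⋈[e=b] S)) → 2

== RESULT ==
e
7
7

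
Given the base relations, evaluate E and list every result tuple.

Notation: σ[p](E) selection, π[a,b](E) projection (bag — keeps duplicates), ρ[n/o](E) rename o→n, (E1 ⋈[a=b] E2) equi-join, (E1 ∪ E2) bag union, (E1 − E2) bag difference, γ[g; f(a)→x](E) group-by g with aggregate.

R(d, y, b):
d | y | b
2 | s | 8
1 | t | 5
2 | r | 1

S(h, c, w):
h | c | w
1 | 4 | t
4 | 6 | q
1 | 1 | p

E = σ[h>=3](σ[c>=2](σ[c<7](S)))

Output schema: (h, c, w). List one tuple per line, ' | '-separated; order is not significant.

Stepwise |·|:
  S → 3
  σ[c<7](S) → 3
  σ[c>=2](σ[c<7](S)) → 2
  σ[h>=3](σ[c>=2](σ[c<7](S))) → 1

== RESULT ==
h | c | w
4 | 6 | q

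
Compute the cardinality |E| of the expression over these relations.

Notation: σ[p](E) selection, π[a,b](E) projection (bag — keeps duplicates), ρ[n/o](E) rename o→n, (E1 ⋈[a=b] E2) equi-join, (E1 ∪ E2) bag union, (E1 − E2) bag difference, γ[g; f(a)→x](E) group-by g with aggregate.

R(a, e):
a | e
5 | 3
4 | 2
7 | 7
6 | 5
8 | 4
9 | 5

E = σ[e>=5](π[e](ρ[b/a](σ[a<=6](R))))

Subexpression sizes:
  R → 6
  σ[a<=6](R) → 3
  ρ[b/a](σ[a<=6](R)) → 3
  π[e](ρ[b/a](σ[a<=6](R))) → 3
  σ[e>=5](π[e](ρ[b/a](σ[a<=6](R)))) → 1

|E| = 1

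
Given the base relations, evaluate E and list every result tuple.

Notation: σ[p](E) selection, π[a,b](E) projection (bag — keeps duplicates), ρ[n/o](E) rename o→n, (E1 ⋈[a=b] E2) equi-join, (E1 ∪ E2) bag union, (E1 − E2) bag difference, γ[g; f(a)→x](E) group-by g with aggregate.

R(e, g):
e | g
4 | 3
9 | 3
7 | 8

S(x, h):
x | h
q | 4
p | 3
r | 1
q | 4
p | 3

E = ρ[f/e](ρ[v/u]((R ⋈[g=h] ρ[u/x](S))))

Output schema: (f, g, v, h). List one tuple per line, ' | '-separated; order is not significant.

Per-node cardinality:
  R → 3
  S → 5
  ρ[u/x](S) → 5
  (R ⋈[g=h] ρ[u/x](S)) → 4
  ρ[v/u]((R ⋈[g=h] ρ[u/x](S))) → 4
  ρ[f/e](ρ[v/u]((R ⋈[g=h] ρ[u/x](S)))) → 4

== RESULT ==
f | g | v | h
4 | 3 | p | 3
4 | 3 | p | 3
9 | 3 | p | 3
9 | 3 | p | 3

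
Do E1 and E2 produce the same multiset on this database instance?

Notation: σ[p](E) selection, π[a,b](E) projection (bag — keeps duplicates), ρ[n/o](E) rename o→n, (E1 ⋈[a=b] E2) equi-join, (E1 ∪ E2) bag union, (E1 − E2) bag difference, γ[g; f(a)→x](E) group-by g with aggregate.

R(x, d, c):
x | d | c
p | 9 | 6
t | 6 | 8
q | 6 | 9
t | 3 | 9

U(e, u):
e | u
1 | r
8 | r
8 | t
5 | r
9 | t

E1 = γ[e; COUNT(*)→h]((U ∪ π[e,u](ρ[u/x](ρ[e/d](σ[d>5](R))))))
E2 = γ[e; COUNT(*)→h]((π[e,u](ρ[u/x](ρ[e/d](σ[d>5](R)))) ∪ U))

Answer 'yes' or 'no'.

E1 per-node cardinality:
  U → 5
  R → 4
  σ[d>5](R) → 3
  ρ[e/d](σ[d>5](R)) → 3
  ρ[u/x](ρ[e/d](σ[d>5](R))) → 3
  π[e,u](ρ[u/x](ρ[e/d](σ[d>5](R)))) → 3
  (U ∪ π[e,u](ρ[u/x](ρ[e/d](σ[d>5](R))))) → 8
  γ[e; COUNT(*)→h]((U ∪ π[e,u](ρ[u/x](ρ[e/d](σ[d>5](R)))))) → 5
E2 per-node cardinality:
  R → 4
  σ[d>5](R) → 3
  ρ[e/d](σ[d>5](R)) → 3
  ρ[u/x](ρ[e/d](σ[d>5](R))) → 3
  π[e,u](ρ[u/x](ρ[e/d](σ[d>5](R)))) → 3
  U → 5
  (π[e,u](ρ[u/x](ρ[e/d](σ[d>5](R)))) ∪ U) → 8
  γ[e; COUNT(*)→h]((π[e,u](ρ[u/x](ρ[e/d](σ[d>5](R)))) ∪ U)) → 5

E1 and E2 produce the same multiset:
e | h
1 | 1
5 | 1
6 | 2
8 | 2
9 | 2

yes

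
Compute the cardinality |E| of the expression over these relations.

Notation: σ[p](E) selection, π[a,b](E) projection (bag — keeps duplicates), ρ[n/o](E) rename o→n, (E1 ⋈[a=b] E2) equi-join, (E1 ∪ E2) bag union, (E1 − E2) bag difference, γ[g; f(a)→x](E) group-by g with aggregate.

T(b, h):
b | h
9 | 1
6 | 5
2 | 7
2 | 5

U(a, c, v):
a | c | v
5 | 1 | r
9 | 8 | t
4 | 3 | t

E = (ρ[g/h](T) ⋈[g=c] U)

Per-node cardinality:
  T → 4
  ρ[g/h](T) → 4
  U → 3
  (ρ[g/h](T) ⋈[g=c] U) → 1

|E| = 1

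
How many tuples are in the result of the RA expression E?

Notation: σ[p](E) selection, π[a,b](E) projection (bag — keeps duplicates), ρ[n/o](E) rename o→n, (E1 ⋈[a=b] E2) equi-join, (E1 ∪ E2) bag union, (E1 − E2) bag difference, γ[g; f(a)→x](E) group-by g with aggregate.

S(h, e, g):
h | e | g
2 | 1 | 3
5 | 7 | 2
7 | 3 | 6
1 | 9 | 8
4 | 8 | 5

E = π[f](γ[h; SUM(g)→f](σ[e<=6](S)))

Row counts bottom-up:
  S → 5
  σ[e<=6](S) → 2
  γ[h; SUM(g)→f](σ[e<=6](S)) → 2
  π[f](γ[h; SUM(g)→f](σ[e<=6](S))) → 2

|E| = 2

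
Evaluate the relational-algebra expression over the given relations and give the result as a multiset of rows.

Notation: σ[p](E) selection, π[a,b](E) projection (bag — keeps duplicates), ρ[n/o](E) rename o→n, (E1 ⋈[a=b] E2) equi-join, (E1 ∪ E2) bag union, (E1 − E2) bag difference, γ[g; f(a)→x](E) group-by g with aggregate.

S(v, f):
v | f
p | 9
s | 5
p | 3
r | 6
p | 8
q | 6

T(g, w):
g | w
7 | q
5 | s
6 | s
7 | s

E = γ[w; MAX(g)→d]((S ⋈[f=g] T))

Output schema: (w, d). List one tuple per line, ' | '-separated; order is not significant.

Per-node cardinality:
  S → 6
  T → 4
  (S ⋈[f=g] T) → 3
  γ[w; MAX(g)→d]((S ⋈[f=g] T)) → 1

== RESULT ==
w | d
s | 6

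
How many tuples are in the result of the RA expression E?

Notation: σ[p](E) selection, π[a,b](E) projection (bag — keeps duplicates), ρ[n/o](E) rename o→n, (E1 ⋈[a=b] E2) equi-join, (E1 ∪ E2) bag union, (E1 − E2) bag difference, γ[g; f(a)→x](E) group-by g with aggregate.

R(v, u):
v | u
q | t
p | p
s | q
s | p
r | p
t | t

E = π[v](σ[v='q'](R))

Subexpression sizes:
  R → 6
  σ[v='q'](R) → 1
  π[v](σ[v='q'](R)) → 1

|E| = 1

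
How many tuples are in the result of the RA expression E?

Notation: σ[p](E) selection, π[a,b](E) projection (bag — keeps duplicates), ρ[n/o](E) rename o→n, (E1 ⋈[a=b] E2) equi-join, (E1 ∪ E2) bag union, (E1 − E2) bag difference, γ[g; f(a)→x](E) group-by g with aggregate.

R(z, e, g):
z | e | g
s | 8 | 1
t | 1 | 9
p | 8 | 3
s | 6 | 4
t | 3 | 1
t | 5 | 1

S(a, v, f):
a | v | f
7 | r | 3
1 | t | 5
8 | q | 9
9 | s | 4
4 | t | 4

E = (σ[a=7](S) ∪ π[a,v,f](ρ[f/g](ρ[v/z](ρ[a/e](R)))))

Stepwise |·|:
  S → 5
  σ[a=7](S) → 1
  R → 6
  ρ[a/e](R) → 6
  ρ[v/z](ρ[a/e](R)) → 6
  ρ[f/g](ρ[v/z](ρ[a/e](R))) → 6
  π[a,v,f](ρ[f/g](ρ[v/z](ρ[a/e](R)))) → 6
  (σ[a=7](S) ∪ π[a,v,f](ρ[f/g](ρ[v/z](ρ[a/e](R))))) → 7

|E| = 7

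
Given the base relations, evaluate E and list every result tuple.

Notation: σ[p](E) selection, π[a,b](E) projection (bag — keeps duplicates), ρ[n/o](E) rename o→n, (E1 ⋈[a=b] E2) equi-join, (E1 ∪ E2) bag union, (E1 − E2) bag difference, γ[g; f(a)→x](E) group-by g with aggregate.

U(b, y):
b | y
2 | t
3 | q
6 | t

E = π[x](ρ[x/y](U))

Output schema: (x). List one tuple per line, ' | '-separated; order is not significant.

Per-node cardinality:
  U → 3
  ρ[x/y](U) → 3
  π[x](ρ[x/y](U)) → 3

== RESULT ==
x
q
t
t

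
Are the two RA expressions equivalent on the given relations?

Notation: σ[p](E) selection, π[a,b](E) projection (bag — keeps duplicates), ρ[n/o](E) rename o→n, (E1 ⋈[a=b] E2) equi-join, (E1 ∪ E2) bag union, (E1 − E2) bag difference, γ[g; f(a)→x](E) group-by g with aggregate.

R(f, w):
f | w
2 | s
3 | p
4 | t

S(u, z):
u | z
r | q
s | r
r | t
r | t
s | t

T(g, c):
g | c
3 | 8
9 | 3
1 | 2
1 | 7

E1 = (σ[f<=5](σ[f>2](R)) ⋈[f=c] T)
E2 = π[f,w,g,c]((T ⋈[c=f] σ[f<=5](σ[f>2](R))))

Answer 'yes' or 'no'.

E1 stepwise |·|:
  R → 3
  σ[f>2](R) → 2
  σ[f<=5](σ[f>2](R)) → 2
  T → 4
  (σ[f<=5](σ[f>2](R)) ⋈[f=c] T) → 1
E2 stepwise |·|:
  T → 4
  R → 3
  σ[f>2](R) → 2
  σ[f<=5](σ[f>2](R)) → 2
  (T ⋈[c=f] σ[f<=5](σ[f>2](R))) → 1
  π[f,w,g,c]((T ⋈[c=f] σ[f<=5](σ[f>2](R)))) → 1

E1 and E2 produce the same multiset:
f | w | g | c
3 | p | 9 | 3

yes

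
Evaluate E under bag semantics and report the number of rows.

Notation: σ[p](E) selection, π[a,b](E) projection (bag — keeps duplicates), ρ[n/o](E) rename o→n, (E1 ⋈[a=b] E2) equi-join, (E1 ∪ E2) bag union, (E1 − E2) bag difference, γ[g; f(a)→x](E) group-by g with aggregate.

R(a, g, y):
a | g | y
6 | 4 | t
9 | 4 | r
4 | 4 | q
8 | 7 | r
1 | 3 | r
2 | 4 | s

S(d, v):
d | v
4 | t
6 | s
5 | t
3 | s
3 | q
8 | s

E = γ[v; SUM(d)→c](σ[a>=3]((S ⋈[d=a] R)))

Subexpression sizes:
  S → 6
  R → 6
  (S ⋈[d=a] R) → 3
  σ[a>=3]((S ⋈[d=a] R)) → 3
  γ[v; SUM(d)→c](σ[a>=3]((S ⋈[d=a] R))) → 2

|E| = 2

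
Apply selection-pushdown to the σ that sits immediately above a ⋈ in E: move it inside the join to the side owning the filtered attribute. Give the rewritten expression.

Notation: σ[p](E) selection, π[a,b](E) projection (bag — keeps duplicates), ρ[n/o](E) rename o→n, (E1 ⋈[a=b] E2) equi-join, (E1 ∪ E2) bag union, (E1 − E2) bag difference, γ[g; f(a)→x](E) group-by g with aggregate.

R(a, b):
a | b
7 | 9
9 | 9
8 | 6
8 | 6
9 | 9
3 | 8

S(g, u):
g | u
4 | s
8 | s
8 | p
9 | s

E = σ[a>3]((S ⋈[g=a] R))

σ filters on a, owned by the right side.
E' = (S ⋈[g=a] σ[a>3](R))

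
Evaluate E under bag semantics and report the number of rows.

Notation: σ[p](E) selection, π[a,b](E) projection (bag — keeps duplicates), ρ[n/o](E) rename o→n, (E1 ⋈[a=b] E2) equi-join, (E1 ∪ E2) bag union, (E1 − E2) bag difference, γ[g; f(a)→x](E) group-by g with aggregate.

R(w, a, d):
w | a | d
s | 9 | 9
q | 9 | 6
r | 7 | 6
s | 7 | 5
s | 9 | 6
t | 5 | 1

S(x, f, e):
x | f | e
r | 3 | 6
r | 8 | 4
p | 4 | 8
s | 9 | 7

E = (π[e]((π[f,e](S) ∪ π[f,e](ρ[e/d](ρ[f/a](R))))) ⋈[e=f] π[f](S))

Per-node cardinality:
  S → 4
  π[f,e](S) → 4
  R → 6
  ρ[f/a](R) → 6
  ρ[e/d](ρ[f/a](R)) → 6
  π[f,e](ρ[e/d](ρ[f/a](R))) → 6
  (π[f,e](S) ∪ π[f,e](ρ[e/d](ρ[f/a](R)))) → 10
  π[e]((π[f,e](S) ∪ π[f,e](ρ[e/d](ρ[f/a](R))))) → 10
  S → 4
  π[f](S) → 4
  (π[e]((π[f,e](S) ∪ π[f,e](ρ[e/d](ρ[f/a](R))))) ⋈[e=f] π[f](S)) → 3

|E| = 3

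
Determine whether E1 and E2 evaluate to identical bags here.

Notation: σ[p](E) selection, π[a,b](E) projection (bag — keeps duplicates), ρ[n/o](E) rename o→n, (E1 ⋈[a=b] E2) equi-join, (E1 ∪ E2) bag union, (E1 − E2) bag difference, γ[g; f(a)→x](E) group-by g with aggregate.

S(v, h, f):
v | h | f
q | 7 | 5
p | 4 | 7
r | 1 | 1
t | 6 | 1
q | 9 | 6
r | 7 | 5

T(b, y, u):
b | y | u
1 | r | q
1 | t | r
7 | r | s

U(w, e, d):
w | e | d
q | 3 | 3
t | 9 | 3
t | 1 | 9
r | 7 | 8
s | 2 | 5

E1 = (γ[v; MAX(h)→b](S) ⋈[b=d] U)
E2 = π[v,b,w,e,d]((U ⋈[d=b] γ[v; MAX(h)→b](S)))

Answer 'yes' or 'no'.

E1 stepwise |·|:
  S → 6
  γ[v; MAX(h)→b](S) → 4
  U → 5
  (γ[v; MAX(h)→b](S) ⋈[b=d] U) → 1
E2 stepwise |·|:
  U → 5
  S → 6
  γ[v; MAX(h)→b](S) → 4
  (U ⋈[d=b] γ[v; MAX(h)→b](S)) → 1
  π[v,b,w,e,d]((U ⋈[d=b] γ[v; MAX(h)→b](S))) → 1

E1 and E2 produce the same multiset:
v | b | w | e | d
q | 9 | t | 1 | 9

yes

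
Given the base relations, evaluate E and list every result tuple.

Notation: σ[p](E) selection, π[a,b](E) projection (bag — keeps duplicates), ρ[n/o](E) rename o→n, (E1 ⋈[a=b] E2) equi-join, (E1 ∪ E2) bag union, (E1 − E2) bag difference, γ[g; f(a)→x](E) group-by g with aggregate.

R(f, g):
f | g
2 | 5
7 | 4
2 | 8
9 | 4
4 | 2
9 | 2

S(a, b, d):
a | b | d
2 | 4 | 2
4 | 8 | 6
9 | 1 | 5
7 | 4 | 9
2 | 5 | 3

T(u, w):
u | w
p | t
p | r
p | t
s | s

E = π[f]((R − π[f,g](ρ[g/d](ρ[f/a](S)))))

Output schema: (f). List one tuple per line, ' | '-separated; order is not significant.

Row counts bottom-up:
  R → 6
  S → 5
  ρ[f/a](S) → 5
  ρ[g/d](ρ[f/a](S)) → 5
  π[f,g](ρ[g/d](ρ[f/a](S))) → 5
  (R − π[f,g](ρ[g/d](ρ[f/a](S)))) → 6
  π[f]((R − π[f,g](ρ[g/d](ρ[f/a](S))))) → 6

== RESULT ==
f
2
2
4
7
9
9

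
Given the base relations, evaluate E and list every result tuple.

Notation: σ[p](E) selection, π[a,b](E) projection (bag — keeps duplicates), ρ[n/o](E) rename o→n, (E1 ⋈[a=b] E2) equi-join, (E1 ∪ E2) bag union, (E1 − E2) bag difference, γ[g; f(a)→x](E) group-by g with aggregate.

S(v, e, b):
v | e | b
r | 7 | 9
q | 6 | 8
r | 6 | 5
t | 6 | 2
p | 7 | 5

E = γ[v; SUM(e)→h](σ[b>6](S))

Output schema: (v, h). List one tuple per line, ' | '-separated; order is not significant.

Per-node cardinality:
  S → 5
  σ[b>6](S) → 2
  γ[v; SUM(e)→h](σ[b>6](S)) → 2

== RESULT ==
v | h
q | 6
r | 7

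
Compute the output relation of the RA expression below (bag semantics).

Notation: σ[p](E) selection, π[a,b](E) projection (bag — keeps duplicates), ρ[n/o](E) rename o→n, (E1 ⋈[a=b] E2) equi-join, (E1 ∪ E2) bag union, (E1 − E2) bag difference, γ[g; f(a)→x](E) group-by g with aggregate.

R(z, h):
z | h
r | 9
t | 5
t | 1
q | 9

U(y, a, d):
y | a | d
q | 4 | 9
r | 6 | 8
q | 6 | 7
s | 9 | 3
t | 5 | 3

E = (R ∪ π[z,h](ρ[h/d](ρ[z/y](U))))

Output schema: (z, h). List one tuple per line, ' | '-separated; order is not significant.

Stepwise |·|:
  R → 4
  U → 5
  ρ[z/y](U) → 5
  ρ[h/d](ρ[z/y](U)) → 5
  π[z,h](ρ[h/d](ρ[z/y](U))) → 5
  (R ∪ π[z,h](ρ[h/d](ρ[z/y](U)))) → 9

== RESULT ==
z | h
q | 7
q | 9
q | 9
r | 8
r | 9
s | 3
t | 1
t | 3
t | 5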